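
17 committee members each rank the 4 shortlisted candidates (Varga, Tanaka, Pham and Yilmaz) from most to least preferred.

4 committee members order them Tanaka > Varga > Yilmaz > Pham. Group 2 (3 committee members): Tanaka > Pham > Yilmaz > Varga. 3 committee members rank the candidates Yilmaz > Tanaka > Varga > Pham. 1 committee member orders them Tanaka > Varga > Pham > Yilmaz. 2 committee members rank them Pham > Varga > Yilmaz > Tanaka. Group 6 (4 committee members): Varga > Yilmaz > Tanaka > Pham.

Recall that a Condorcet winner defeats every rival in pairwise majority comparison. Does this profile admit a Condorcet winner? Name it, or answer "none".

Check each pair by majority over 17 ballots:
Varga vs Tanaka: Tanaka, 11–6.
Varga vs Pham: Varga, 12–5.
Varga vs Yilmaz: Varga wins 11–6.
Tanaka vs Pham: Tanaka wins 15–2.
Tanaka–Yilmaz: Yilmaz 9–8.
Pham vs Yilmaz: Yilmaz, 11–6.
Each candidate drops at least one matchup (Varga loses to Tanaka; Tanaka loses to Yilmaz; Pham loses to Varga; Yilmaz loses to Varga); the cycle Varga > Yilmaz > Tanaka > Varga rules out a Condorcet winner.

none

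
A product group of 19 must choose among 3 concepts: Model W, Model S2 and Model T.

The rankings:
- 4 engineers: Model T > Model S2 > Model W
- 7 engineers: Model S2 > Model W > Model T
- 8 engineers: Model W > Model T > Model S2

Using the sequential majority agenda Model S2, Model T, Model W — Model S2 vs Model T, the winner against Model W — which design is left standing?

Round 1: Model S2 vs Model T — 7–12, Model T advances.
Round 2: Model T vs Model W — 4–15, Model W advances.
The agenda winner is Model W.

Model W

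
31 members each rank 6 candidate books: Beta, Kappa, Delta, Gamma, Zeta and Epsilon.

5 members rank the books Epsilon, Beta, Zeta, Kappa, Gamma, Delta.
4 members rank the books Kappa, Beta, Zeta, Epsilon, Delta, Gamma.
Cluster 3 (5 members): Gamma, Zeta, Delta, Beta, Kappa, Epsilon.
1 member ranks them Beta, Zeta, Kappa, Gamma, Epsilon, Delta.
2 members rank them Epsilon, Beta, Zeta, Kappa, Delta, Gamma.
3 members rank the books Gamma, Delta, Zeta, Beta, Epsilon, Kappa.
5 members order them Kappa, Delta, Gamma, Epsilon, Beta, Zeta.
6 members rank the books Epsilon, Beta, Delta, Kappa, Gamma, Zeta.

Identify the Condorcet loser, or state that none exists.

Pairwise majorities:
Beta vs Kappa: Beta wins 22–9.
Beta vs Delta: Beta wins 18–13.
Beta vs Gamma: 18 to 13, Beta.
Beta vs Zeta: 5+4+1+2+5+6 = 23 for Beta, 8 for Zeta — Beta by 23–8.
Beta vs Epsilon: 13 to 18, Epsilon.
Kappa vs Delta: 5+4+1+2+5 = 17 for Kappa, 14 for Delta — Kappa by 17–14.
Kappa vs Gamma: Kappa preferred on 5+4+1+2+5+6 = 23 ballots; Kappa wins 23–8.
Kappa–Zeta: Zeta 16–15.
Kappa vs Epsilon: Kappa is ranked higher on 4+5+1+5 = 15 ballots, Epsilon on 16. Epsilon wins 16–15.
Delta–Gamma: Delta 17–14.
Delta vs Zeta: Delta is ranked higher on 3+5+6 = 14 ballots, Zeta on 17. Zeta wins 17–14.
Delta vs Epsilon: Delta preferred on 5+3+5 = 13 ballots; Epsilon wins 18–13.
Gamma vs Zeta: Gamma preferred on 5+3+5+6 = 19 ballots; Gamma wins 19–12.
Gamma vs Epsilon: Epsilon, 17–14.
Zeta vs Epsilon: 4+5+1+3 = 13 for Zeta, 18 for Epsilon — Epsilon by 18–13.
No book is winless: Beta beats Kappa; Kappa beats Delta; Delta beats Gamma; Gamma beats Zeta; Zeta beats Kappa; Epsilon beats Beta. There is no Condorcet loser.

none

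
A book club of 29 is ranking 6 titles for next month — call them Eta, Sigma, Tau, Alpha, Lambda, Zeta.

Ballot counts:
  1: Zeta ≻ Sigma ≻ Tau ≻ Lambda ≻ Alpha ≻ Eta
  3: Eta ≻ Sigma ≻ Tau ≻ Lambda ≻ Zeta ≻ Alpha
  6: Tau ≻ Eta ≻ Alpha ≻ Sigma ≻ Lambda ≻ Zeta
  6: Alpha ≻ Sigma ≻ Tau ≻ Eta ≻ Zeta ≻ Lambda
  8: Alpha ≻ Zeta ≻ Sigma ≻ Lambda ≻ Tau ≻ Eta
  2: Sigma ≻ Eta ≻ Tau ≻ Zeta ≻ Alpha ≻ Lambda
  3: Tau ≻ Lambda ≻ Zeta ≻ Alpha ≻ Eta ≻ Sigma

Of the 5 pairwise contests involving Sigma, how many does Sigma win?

Sigma against each rival (29 members):
Sigma vs Eta: Sigma preferred on 1+6+8+2 = 17 ballots; Sigma wins 17–12.
Sigma–Tau: Sigma 20–9.
Sigma vs Alpha: Alpha, 23–6.
Sigma–Lambda: Sigma 26–3.
Sigma vs Zeta: Sigma preferred on 3+6+6+2 = 17 ballots; Sigma wins 17–12.
Sigma beats Eta, Tau, Lambda, Zeta; loses to Alpha — 4 pairwise wins.

4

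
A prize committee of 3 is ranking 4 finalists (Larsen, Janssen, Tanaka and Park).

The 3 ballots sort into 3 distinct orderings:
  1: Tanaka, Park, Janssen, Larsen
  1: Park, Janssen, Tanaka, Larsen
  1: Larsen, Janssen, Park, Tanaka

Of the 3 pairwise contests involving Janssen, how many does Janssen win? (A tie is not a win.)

Janssen against each rival (3 jurors):
Janssen vs Larsen: Janssen wins 2–1.
Janssen vs Tanaka: Janssen, 2–1.
Janssen vs Park: Janssen is ranked higher on 1 ballot, Park on 2. Park wins 2–1.
Janssen beats Larsen, Tanaka; loses to Park — 2 pairwise wins.

2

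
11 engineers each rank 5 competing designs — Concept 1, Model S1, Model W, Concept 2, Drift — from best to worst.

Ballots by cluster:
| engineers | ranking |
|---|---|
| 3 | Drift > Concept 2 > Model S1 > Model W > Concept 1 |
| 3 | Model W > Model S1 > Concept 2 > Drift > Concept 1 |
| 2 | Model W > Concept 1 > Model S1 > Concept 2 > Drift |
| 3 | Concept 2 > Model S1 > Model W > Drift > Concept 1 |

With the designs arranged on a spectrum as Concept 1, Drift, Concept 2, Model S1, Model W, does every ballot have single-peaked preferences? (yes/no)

Axis positions: Concept 1=1, Drift=2, Concept 2=3, Model S1=4, Model W=5.
Cluster 1 (peak Drift at position 2): ranking walks positions 2-3-4-5-1, expanding outward from the peak — single-peaked.
Cluster 2 (peak Model W at position 5): ranking walks positions 5-4-3-2-1, expanding outward from the peak — single-peaked.
Cluster 3: ranking walks positions 5-1-4-3-2; Concept 1 is ranked above Model S1 even though Model S1 lies between Concept 1 and the peak Model W on the axis — preferences dip and rise again. Not single-peaked.
Cluster 4 (peak Concept 2 at position 3): ranking walks positions 3-4-5-2-1, expanding outward from the peak — single-peaked.
Cluster 3 violates single-peakedness, so the profile is not single-peaked on this axis.

no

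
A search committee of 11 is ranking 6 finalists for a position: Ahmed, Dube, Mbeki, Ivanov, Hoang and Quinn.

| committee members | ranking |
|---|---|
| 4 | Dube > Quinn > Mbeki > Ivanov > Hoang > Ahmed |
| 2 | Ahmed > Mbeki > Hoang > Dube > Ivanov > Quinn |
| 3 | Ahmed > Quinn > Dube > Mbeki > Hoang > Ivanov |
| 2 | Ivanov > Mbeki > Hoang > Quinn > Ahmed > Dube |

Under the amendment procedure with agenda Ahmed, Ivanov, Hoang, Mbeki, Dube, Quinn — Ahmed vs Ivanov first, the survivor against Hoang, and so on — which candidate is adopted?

Dube

Round 1: Ahmed vs Ivanov — 5–6, Ivanov advances.
Round 2: Ivanov vs Hoang — 6–5, Ivanov advances.
Round 3: Ivanov vs Mbeki — 2–9, Mbeki advances.
Round 4: Mbeki vs Dube — 4–7, Dube advances.
Round 5: Dube vs Quinn — 6–5, Dube advances.
Dube survives the agenda.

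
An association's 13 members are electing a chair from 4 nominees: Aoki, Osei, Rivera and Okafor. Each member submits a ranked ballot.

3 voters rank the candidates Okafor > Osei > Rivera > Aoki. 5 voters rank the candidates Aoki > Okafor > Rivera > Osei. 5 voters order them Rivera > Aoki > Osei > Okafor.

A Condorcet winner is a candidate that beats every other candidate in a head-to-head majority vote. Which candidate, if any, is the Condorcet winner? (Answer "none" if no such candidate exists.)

none

Check each pair by majority over 13 ballots:
Aoki–Osei: Aoki 10–3.
Aoki vs Rivera: Rivera wins 8–5.
Aoki vs Okafor: Aoki wins 10–3.
Osei vs Rivera: Rivera wins 10–3.
Osei vs Okafor: Okafor wins 8–5.
Rivera–Okafor: Okafor 8–5.
No candidate is unbeaten: Aoki loses to Rivera; Osei loses to Aoki; Rivera loses to Okafor; Okafor loses to Aoki. In particular Aoki > Okafor > Rivera > Aoki is a majority cycle — no Condorcet winner exists.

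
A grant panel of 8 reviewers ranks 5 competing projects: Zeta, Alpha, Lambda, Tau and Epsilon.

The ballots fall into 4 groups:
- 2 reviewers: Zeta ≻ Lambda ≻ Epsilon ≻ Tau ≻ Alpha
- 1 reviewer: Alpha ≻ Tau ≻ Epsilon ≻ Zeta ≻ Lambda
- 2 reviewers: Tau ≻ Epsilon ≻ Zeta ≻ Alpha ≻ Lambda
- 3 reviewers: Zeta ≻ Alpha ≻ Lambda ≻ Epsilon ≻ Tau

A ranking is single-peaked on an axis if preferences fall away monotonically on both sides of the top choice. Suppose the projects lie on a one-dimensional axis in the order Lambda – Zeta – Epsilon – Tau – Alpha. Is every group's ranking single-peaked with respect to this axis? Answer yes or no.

no

Axis positions: Lambda=1, Zeta=2, Epsilon=3, Tau=4, Alpha=5.
Group 1 (peak Zeta at position 2): ranking walks positions 2-1-3-4-5, expanding outward from the peak — single-peaked.
Group 2 (peak Alpha at position 5): ranking walks positions 5-4-3-2-1, expanding outward from the peak — single-peaked.
Group 3 (peak Tau at position 4): ranking walks positions 4-3-2-5-1, expanding outward from the peak — single-peaked.
Group 4: ranking walks positions 2-5-1-3-4; Alpha is ranked above Epsilon even though Epsilon lies between Alpha and the peak Zeta on the axis — preferences dip and rise again. Not single-peaked.
Group 4 violates single-peakedness, so the profile is not single-peaked on this axis.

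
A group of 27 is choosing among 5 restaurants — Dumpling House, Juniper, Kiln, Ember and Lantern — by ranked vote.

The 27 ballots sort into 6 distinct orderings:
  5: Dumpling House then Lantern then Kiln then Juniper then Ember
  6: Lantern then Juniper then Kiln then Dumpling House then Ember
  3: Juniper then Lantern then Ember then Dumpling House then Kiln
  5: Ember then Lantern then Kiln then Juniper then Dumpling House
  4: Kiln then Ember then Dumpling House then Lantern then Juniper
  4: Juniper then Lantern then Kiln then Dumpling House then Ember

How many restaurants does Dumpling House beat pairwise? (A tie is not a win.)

Dumpling House against each rival (27 friends):
Dumpling House vs Juniper: Dumpling House preferred on 5+4 = 9 ballots; Juniper wins 18–9.
Dumpling House vs Kiln: Kiln, 19–8.
Dumpling House vs Ember: 15 to 12, Dumpling House.
Dumpling House–Lantern: Lantern 18–9.
Dumpling House beats Ember; loses to Juniper, Kiln, Lantern — 1 pairwise win.

1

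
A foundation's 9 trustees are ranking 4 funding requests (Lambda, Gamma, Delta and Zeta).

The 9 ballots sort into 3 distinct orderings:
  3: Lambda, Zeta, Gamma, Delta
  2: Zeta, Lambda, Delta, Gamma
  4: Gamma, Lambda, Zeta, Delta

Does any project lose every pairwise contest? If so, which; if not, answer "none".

Delta

Head-to-head results (9 reviewers):
Lambda vs Gamma: Lambda, 5–4.
Lambda–Delta: Lambda 9–0.
Lambda vs Zeta: Lambda wins 7–2.
Gamma vs Delta: Gamma wins 7–2.
Gamma vs Zeta: 4 for Gamma, 5 for Zeta — Zeta by 5–4.
Delta–Zeta: Zeta 9–0.
Delta loses to every other project — it is the Condorcet loser.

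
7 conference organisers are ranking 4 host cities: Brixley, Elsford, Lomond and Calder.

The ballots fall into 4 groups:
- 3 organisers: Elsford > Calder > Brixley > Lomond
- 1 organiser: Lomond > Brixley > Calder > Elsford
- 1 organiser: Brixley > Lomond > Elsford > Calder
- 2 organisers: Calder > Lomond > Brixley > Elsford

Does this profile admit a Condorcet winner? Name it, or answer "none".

Pairwise majorities:
Brixley vs Elsford: Brixley wins 4–3.
Brixley–Lomond: Brixley 4–3.
Brixley–Calder: Calder 5–2.
Elsford vs Lomond: Lomond, 4–3.
Elsford vs Calder: Elsford wins 4–3.
Lomond–Calder: Calder 5–2.
No city is unbeaten: Brixley loses to Calder; Elsford loses to Brixley; Lomond loses to Brixley; Calder loses to Elsford. In particular Brixley > Elsford > Calder > Brixley is a majority cycle — no Condorcet winner exists.

none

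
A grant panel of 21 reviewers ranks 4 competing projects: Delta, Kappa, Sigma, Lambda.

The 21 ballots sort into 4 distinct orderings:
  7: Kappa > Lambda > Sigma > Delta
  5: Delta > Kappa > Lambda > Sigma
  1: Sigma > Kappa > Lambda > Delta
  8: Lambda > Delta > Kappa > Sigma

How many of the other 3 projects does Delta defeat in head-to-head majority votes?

2

Delta against each rival (21 reviewers):
Delta–Kappa: Delta 13–8.
Delta vs Sigma: Delta is ranked higher on 5+8 = 13 ballots, Sigma on 8. Delta wins 13–8.
Delta vs Lambda: Delta preferred on 5 ballots; Lambda wins 16–5.
Delta beats Kappa, Sigma; loses to Lambda — 2 pairwise wins.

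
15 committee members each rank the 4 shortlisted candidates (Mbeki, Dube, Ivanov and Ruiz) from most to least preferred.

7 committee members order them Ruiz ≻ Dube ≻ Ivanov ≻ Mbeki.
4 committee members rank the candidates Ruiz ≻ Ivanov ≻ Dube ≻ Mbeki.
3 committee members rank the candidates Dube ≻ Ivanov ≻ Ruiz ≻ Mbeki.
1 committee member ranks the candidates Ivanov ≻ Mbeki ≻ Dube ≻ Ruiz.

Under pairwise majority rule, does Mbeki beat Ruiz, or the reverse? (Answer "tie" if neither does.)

Ruiz

Ballots ranking Mbeki above Ruiz: 1.
Ballots ranking Ruiz above Mbeki: 15 − 1 = 14.
Ruiz wins the head-to-head 14–1.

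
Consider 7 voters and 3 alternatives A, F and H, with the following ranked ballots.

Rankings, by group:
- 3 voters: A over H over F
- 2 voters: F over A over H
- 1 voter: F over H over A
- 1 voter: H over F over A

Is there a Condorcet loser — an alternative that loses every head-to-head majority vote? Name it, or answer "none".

Pairwise majorities:
A–F: F 4–3.
A vs H: 3+2 = 5 for A, 2 for H — A by 5–2.
F vs H: F is ranked higher on 2+1 = 3 ballots, H on 4. H wins 4–3.
Every alternative wins at least one matchup (A beats H; F beats A; H beats F), so there is no Condorcet loser.

none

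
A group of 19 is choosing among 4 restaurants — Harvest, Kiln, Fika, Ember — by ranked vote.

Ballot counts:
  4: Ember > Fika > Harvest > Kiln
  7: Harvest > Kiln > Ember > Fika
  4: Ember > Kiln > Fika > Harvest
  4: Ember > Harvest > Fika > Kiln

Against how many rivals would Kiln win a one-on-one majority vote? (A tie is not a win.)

1

Kiln against each rival (19 friends):
Kiln vs Harvest: 4 for Kiln, 15 for Harvest — Harvest by 15–4.
Kiln vs Fika: Kiln, 11–8.
Kiln vs Ember: Kiln preferred on 7 ballots; Ember wins 12–7.
Kiln beats Fika; loses to Harvest, Ember — 1 pairwise win.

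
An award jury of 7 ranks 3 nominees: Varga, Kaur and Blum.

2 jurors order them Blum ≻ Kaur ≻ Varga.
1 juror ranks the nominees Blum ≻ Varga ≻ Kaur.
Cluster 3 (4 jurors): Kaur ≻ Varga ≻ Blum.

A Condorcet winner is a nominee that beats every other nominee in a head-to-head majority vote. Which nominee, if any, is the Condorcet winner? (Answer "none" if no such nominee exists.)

Kaur

Pairwise majorities:
Varga vs Kaur: Kaur wins 6–1.
Varga vs Blum: Varga, 4–3.
Kaur vs Blum: Kaur, 4–3.
Kaur wins every pairwise contest, so Kaur is the Condorcet winner.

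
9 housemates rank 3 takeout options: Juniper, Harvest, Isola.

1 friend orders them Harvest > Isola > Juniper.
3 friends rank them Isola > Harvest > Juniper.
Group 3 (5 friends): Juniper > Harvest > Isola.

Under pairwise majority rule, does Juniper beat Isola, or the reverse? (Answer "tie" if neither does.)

Ballots ranking Juniper above Isola: 5.
Ballots ranking Isola above Juniper: 9 − 5 = 4.
Juniper wins the head-to-head 5–4.

Juniper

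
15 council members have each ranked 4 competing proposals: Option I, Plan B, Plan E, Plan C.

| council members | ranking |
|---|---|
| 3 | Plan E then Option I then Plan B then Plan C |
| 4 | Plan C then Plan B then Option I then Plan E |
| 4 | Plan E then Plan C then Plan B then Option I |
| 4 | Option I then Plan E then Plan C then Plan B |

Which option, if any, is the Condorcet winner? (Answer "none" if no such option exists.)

none

Pairwise majorities:
Option I vs Plan B: Plan B wins 8–7.
Option I vs Plan E: Option I wins 8–7.
Option I–Plan C: Plan C 8–7.
Plan B vs Plan E: Plan E, 11–4.
Plan B–Plan C: Plan C 12–3.
Plan E vs Plan C: Plan E wins 11–4.
Each option drops at least one matchup (Option I loses to Plan B; Plan B loses to Plan E; Plan E loses to Option I; Plan C loses to Plan E); the cycle Option I beats Plan E beats Plan B beats Option I rules out a Condorcet winner.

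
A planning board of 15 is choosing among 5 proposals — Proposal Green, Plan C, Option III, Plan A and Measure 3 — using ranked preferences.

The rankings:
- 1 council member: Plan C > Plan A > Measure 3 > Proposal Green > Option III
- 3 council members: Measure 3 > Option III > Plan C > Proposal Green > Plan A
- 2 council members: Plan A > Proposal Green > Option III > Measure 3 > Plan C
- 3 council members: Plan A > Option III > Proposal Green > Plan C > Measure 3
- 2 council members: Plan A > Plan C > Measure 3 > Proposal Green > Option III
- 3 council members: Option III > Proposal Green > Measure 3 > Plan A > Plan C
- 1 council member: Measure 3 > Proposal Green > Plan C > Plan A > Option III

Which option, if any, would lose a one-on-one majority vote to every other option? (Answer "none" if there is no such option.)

Plan C

Head-to-head results (15 council members):
Proposal Green vs Plan C: Proposal Green preferred on 2+3+3+1 = 9 ballots; Proposal Green wins 9–6.
Proposal Green vs Option III: Proposal Green preferred on 1+2+2+1 = 6 ballots; Option III wins 9–6.
Proposal Green–Plan A: Plan A 8–7.
Proposal Green vs Measure 3: Proposal Green is ranked higher on 2+3+3 = 8 ballots, Measure 3 on 7. Proposal Green wins 8–7.
Plan C vs Option III: 4 to 11, Option III.
Plan C vs Plan A: Plan A wins 10–5.
Plan C–Measure 3: Measure 3 9–6.
Option III vs Plan A: Option III is ranked higher on 3+3 = 6 ballots, Plan A on 9. Plan A wins 9–6.
Option III vs Measure 3: 8 to 7, Option III.
Plan A vs Measure 3: Plan A is ranked higher on 1+2+3+2 = 8 ballots, Measure 3 on 7. Plan A wins 8–7.
Plan C loses to every other option — it is the Condorcet loser.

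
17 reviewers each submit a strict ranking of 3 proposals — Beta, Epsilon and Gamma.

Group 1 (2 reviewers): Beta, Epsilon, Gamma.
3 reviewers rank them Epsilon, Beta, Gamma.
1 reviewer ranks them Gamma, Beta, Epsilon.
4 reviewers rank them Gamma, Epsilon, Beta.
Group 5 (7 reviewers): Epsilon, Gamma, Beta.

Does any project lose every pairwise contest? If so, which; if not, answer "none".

Beta

Head-to-head results (17 reviewers):
Beta vs Epsilon: 3 to 14, Epsilon.
Beta vs Gamma: 5 to 12, Gamma.
Epsilon vs Gamma: 12 to 5, Epsilon.
Beta loses to every other project — it is the Condorcet loser.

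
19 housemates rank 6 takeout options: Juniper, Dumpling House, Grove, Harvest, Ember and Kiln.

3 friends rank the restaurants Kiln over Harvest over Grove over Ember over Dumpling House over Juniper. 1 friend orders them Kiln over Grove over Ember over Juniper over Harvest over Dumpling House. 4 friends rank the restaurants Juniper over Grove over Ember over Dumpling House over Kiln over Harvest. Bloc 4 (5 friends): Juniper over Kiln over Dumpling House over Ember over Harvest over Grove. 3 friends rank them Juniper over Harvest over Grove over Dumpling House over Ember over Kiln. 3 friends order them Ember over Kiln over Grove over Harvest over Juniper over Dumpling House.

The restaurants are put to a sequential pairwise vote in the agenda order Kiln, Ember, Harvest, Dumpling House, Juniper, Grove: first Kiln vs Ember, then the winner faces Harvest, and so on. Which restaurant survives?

Juniper

Round 1: Kiln vs Ember — 9–10, Ember advances.
Round 2: Ember vs Harvest — 13–6, Ember advances.
Round 3: Ember vs Dumpling House — 11–8, Ember advances.
Round 4: Ember vs Juniper — 7–12, Juniper advances.
Round 5: Juniper vs Grove — 12–7, Juniper advances.
The agenda winner is Juniper.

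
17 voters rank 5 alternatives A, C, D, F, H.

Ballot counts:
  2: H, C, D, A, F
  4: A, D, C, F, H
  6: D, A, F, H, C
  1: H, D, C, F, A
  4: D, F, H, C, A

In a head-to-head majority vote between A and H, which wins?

Ballots ranking A above H: 4 + 6 = 10.
Ballots ranking H above A: 17 − 10 = 7.
A wins the head-to-head 10–7.

A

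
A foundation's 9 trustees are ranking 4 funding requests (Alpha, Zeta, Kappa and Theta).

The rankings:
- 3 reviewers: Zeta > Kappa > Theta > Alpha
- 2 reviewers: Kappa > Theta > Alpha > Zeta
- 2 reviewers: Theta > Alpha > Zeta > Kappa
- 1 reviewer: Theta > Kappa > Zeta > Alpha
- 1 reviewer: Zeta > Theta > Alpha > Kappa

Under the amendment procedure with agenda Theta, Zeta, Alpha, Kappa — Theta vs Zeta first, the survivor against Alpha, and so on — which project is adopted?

Kappa

Round 1: Theta vs Zeta — 5–4, Theta advances.
Round 2: Theta vs Alpha — 9–0, Theta advances.
Round 3: Theta vs Kappa — 4–5, Kappa advances.
Kappa survives the agenda.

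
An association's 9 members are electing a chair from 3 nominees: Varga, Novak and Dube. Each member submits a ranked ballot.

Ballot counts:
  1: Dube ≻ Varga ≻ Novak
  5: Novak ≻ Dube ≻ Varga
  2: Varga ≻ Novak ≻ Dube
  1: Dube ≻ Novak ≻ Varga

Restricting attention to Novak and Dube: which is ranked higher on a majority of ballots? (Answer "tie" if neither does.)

Ballots ranking Novak above Dube: 5 + 2 = 7.
Ballots ranking Dube above Novak: 9 − 7 = 2.
Novak wins the head-to-head 7–2.

Novak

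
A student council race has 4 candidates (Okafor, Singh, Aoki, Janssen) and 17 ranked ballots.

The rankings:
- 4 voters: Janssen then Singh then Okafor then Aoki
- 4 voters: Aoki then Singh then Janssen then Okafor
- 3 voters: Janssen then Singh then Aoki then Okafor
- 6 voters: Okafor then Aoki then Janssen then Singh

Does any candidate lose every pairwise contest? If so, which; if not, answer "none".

none

Pairwise majorities:
Okafor–Singh: Singh 11–6.
Okafor vs Aoki: 10 to 7, Okafor.
Okafor vs Janssen: Okafor preferred on 6 ballots; Janssen wins 11–6.
Singh–Aoki: Aoki 10–7.
Singh–Janssen: Janssen 13–4.
Aoki vs Janssen: Aoki, 10–7.
Each candidate has at least one pairwise win (Okafor beats Aoki; Singh beats Okafor; Aoki beats Singh; Janssen beats Okafor) — no Condorcet loser.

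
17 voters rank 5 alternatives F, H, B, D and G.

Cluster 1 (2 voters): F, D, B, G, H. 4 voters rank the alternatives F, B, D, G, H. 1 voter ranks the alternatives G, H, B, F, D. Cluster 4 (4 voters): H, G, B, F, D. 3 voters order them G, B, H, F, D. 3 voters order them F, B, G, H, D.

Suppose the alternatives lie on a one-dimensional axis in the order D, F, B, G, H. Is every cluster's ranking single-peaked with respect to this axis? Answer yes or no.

Axis positions: D=1, F=2, B=3, G=4, H=5.
Cluster 1 (peak F at position 2): ranking walks positions 2-1-3-4-5, expanding outward from the peak — single-peaked.
Cluster 2 (peak F at position 2): ranking walks positions 2-3-1-4-5, expanding outward from the peak — single-peaked.
Cluster 3 (peak G at position 4): ranking walks positions 4-5-3-2-1, expanding outward from the peak — single-peaked.
Cluster 4 (peak H at position 5): ranking walks positions 5-4-3-2-1, expanding outward from the peak — single-peaked.
Cluster 5 (peak G at position 4): ranking walks positions 4-3-5-2-1, expanding outward from the peak — single-peaked.
Cluster 6 (peak F at position 2): ranking walks positions 2-3-4-5-1, expanding outward from the peak — single-peaked.
Every ranking is single-peaked on this axis.

yes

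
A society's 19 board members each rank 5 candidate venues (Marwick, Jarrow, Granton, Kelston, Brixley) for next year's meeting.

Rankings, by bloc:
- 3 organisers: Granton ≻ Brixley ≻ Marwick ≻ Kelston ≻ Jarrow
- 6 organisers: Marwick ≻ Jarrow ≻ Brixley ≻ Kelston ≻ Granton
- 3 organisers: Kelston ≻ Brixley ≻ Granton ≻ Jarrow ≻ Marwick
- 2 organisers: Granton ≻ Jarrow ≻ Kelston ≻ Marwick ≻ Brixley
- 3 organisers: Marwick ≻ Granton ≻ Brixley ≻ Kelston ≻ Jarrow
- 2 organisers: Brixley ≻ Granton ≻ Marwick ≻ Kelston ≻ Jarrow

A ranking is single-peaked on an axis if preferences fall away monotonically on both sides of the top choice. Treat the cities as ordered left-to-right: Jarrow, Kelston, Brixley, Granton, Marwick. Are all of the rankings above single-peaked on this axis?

no

Axis positions: Jarrow=1, Kelston=2, Brixley=3, Granton=4, Marwick=5.
Bloc 1 (peak Granton at position 4): ranking walks positions 4-3-5-2-1, expanding outward from the peak — single-peaked.
Bloc 2: ranking walks positions 5-1-3-2-4; Jarrow is ranked above Granton even though Granton lies between Jarrow and the peak Marwick on the axis — preferences dip and rise again. Not single-peaked.
Bloc 3 (peak Kelston at position 2): ranking walks positions 2-3-4-1-5, expanding outward from the peak — single-peaked.
Bloc 4: ranking walks positions 4-1-2-5-3; Jarrow is ranked above Brixley even though Brixley lies between Jarrow and the peak Granton on the axis — preferences dip and rise again. Not single-peaked.
Bloc 5 (peak Marwick at position 5): ranking walks positions 5-4-3-2-1, expanding outward from the peak — single-peaked.
Bloc 6 (peak Brixley at position 3): ranking walks positions 3-4-5-2-1, expanding outward from the peak — single-peaked.
Bloc 2 violates single-peakedness, so the profile is not single-peaked on this axis.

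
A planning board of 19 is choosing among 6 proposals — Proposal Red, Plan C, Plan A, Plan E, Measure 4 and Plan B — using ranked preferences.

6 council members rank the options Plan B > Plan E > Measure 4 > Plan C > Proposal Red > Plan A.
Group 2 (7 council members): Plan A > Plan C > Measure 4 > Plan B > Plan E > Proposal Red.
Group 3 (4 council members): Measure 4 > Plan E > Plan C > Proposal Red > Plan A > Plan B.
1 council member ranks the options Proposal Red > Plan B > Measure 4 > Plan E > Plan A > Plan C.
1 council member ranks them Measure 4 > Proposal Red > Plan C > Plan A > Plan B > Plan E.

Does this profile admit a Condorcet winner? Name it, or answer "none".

Head-to-head results (19 council members):
Proposal Red vs Plan C: 2 to 17, Plan C.
Proposal Red vs Plan A: Proposal Red, 12–7.
Proposal Red vs Plan E: 1+1 = 2 for Proposal Red, 17 for Plan E — Plan E by 17–2.
Proposal Red vs Measure 4: 1 for Proposal Red, 18 for Measure 4 — Measure 4 by 18–1.
Proposal Red vs Plan B: Proposal Red is ranked higher on 4+1+1 = 6 ballots, Plan B on 13. Plan B wins 13–6.
Plan C vs Plan A: Plan C wins 11–8.
Plan C vs Plan E: 7+1 = 8 for Plan C, 11 for Plan E — Plan E by 11–8.
Plan C vs Measure 4: 7 for Plan C, 12 for Measure 4 — Measure 4 by 12–7.
Plan C vs Plan B: Plan C wins 12–7.
Plan A vs Plan E: Plan A is ranked higher on 7+1 = 8 ballots, Plan E on 11. Plan E wins 11–8.
Plan A–Measure 4: Measure 4 12–7.
Plan A vs Plan B: Plan A preferred on 7+4+1 = 12 ballots; Plan A wins 12–7.
Plan E vs Measure 4: 6 for Plan E, 13 for Measure 4 — Measure 4 by 13–6.
Plan E–Plan B: Plan B 15–4.
Measure 4 vs Plan B: Measure 4 preferred on 7+4+1 = 12 ballots; Measure 4 wins 12–7.
Measure 4 defeats every rival head-to-head and is the Condorcet winner.

Measure 4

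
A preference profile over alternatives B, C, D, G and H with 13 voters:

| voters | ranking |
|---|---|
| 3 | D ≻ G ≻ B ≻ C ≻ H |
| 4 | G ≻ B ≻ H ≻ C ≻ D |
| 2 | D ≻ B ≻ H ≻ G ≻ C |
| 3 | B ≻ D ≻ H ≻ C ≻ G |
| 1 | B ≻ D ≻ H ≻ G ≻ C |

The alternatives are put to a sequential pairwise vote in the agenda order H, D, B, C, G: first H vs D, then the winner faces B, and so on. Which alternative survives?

Round 1: H vs D — 4–9, D advances.
Round 2: D vs B — 5–8, B advances.
Round 3: B vs C — 13–0, B advances.
Round 4: B vs G — 6–7, G advances.
The agenda winner is G.

G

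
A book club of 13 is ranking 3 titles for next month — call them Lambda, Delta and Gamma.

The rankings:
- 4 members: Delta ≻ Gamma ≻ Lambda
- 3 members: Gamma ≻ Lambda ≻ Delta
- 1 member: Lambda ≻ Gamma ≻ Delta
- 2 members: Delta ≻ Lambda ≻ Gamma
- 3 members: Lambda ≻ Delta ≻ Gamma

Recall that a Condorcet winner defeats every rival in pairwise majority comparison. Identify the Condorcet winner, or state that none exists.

Pairwise majorities:
Lambda vs Delta: 3+1+3 = 7 for Lambda, 6 for Delta — Lambda by 7–6.
Lambda vs Gamma: 1+2+3 = 6 for Lambda, 7 for Gamma — Gamma by 7–6.
Delta vs Gamma: Delta is ranked higher on 4+2+3 = 9 ballots, Gamma on 4. Delta wins 9–4.
No book is unbeaten: Lambda loses to Gamma; Delta loses to Lambda; Gamma loses to Delta. In particular Lambda → Delta → Gamma → Lambda is a majority cycle — no Condorcet winner exists.

none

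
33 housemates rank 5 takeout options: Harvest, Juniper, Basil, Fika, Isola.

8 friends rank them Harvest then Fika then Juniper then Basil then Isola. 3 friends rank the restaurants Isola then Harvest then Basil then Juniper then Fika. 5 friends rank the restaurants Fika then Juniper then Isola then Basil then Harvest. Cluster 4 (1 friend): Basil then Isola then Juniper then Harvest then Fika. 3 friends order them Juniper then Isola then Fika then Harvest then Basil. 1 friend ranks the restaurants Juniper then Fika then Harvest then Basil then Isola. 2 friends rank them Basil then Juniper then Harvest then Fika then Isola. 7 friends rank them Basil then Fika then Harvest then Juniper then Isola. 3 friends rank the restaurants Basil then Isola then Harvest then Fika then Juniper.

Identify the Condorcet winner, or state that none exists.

Check each pair by majority over 33 ballots:
Harvest vs Juniper: Harvest wins 21–12.
Harvest vs Basil: Basil, 18–15.
Harvest vs Fika: Harvest, 17–16.
Harvest vs Isola: Harvest wins 18–15.
Juniper–Basil: Juniper 17–16.
Juniper vs Fika: Fika wins 23–10.
Juniper–Isola: Juniper 26–7.
Basil–Fika: Fika 17–16.
Basil vs Isola: Basil, 22–11.
Fika vs Isola: Fika, 23–10.
Every restaurant loses at least once (Harvest loses to Basil; Juniper loses to Harvest; Basil loses to Juniper; Fika loses to Harvest; Isola loses to Harvest). The majority relation contains the cycle Harvest beats Juniper beats Basil beats Harvest, so there is no Condorcet winner.

none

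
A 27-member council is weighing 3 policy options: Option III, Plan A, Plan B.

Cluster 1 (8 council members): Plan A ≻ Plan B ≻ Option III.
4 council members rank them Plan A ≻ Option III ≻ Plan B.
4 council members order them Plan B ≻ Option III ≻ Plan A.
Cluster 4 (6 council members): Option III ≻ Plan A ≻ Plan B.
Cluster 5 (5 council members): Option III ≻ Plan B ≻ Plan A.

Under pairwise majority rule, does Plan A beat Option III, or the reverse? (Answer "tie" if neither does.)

Ballots ranking Plan A above Option III: 8 + 4 = 12.
Ballots ranking Option III above Plan A: 27 − 12 = 15.
Option III wins the head-to-head 15–12.

Option III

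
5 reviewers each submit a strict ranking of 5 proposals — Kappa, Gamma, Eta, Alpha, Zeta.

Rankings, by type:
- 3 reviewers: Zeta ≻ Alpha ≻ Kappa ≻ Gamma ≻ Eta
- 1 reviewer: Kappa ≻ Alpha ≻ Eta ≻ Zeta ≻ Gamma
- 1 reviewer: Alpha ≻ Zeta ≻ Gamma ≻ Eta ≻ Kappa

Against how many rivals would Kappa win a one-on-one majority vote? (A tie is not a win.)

Kappa against each rival (5 reviewers):
Kappa–Gamma: Kappa 4–1.
Kappa vs Eta: Kappa is ranked higher on 3+1 = 4 ballots, Eta on 1. Kappa wins 4–1.
Kappa vs Alpha: Kappa is ranked higher on 1 ballot, Alpha on 4. Alpha wins 4–1.
Kappa vs Zeta: 1 to 4, Zeta.
Kappa beats Gamma, Eta; loses to Alpha, Zeta — 2 pairwise wins.

2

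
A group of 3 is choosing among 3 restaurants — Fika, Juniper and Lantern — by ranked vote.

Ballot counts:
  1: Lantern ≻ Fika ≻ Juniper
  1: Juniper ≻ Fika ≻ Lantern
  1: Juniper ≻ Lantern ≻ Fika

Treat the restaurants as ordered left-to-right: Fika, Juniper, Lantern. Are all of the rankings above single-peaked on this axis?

no

Axis positions: Fika=1, Juniper=2, Lantern=3.
Group 1: ranking walks positions 3-1-2; Fika is ranked above Juniper even though Juniper lies between Fika and the peak Lantern on the axis — preferences dip and rise again. Not single-peaked.
Group 2 (peak Juniper at position 2): ranking walks positions 2-1-3, expanding outward from the peak — single-peaked.
Group 3 (peak Juniper at position 2): ranking walks positions 2-3-1, expanding outward from the peak — single-peaked.
Group 1 violates single-peakedness, so the profile is not single-peaked on this axis.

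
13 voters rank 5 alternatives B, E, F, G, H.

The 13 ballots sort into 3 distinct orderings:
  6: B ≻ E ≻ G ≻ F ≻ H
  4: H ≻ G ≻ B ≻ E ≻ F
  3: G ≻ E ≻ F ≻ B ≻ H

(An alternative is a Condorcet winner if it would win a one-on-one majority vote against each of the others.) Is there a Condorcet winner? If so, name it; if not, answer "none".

Pairwise majorities:
B vs E: B is ranked higher on 6+4 = 10 ballots, E on 3. B wins 10–3.
B vs F: B, 10–3.
B vs G: G, 7–6.
B vs H: B, 9–4.
E–F: E 13–0.
E vs G: G wins 7–6.
E vs H: E wins 9–4.
F vs G: F is ranked higher on 0 ballots, G on 13. G wins 13–0.
F vs H: F, 9–4.
G vs H: 6+3 = 9 for G, 4 for H — G by 9–4.
G beats each of B, E, F, H — G is the Condorcet winner.

G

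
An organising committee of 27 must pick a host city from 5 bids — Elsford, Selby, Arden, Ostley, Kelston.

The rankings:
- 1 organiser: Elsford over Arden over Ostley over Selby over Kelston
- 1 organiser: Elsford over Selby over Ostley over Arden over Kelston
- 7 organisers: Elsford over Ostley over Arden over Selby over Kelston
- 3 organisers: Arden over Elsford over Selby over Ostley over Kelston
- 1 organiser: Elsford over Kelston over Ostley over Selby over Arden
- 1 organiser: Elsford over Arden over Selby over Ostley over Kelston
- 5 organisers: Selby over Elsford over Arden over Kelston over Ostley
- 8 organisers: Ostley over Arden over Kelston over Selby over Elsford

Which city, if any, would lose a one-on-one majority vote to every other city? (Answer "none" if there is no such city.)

Pairwise majorities:
Elsford vs Selby: Elsford, 14–13.
Elsford vs Arden: 1+1+7+1+1+5 = 16 for Elsford, 11 for Arden — Elsford by 16–11.
Elsford vs Ostley: 19 for Elsford, 8 for Ostley — Elsford by 19–8.
Elsford vs Kelston: 19 for Elsford, 8 for Kelston — Elsford by 19–8.
Selby–Arden: Arden 20–7.
Selby vs Ostley: Ostley wins 17–10.
Selby–Kelston: Selby 18–9.
Arden vs Ostley: 10 to 17, Ostley.
Arden vs Kelston: Arden, 26–1.
Ostley vs Kelston: Ostley is ranked higher on 1+1+7+3+1+8 = 21 ballots, Kelston on 6. Ostley wins 21–6.
Only Kelston has no wins; Kelston is the Condorcet loser.

Kelston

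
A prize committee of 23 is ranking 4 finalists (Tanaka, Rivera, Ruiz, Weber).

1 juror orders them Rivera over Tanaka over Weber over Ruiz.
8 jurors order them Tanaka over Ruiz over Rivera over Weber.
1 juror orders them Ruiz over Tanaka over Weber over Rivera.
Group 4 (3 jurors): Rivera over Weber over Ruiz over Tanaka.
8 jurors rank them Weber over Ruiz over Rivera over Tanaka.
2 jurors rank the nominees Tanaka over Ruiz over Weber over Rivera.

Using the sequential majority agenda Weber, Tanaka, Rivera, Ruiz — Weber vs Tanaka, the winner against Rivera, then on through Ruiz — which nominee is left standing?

Ruiz

Round 1: Weber vs Tanaka — 11–12, Tanaka advances.
Round 2: Tanaka vs Rivera — 11–12, Rivera advances.
Round 3: Rivera vs Ruiz — 4–19, Ruiz advances.
The agenda winner is Ruiz.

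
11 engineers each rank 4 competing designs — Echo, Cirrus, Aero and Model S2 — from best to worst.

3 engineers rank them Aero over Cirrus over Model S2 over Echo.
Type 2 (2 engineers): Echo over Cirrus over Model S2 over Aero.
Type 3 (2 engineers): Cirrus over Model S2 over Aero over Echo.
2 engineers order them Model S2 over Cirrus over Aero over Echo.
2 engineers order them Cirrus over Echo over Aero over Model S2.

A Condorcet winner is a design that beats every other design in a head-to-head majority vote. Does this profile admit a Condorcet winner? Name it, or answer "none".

Pairwise majorities:
Echo vs Cirrus: 2 to 9, Cirrus.
Echo vs Aero: Echo preferred on 2+2 = 4 ballots; Aero wins 7–4.
Echo vs Model S2: 2+2 = 4 for Echo, 7 for Model S2 — Model S2 by 7–4.
Cirrus vs Aero: Cirrus preferred on 2+2+2+2 = 8 ballots; Cirrus wins 8–3.
Cirrus vs Model S2: Cirrus preferred on 3+2+2+2 = 9 ballots; Cirrus wins 9–2.
Aero vs Model S2: Aero is ranked higher on 3+2 = 5 ballots, Model S2 on 6. Model S2 wins 6–5.
Only Cirrus has no losses; Cirrus is the Condorcet winner.

Cirrus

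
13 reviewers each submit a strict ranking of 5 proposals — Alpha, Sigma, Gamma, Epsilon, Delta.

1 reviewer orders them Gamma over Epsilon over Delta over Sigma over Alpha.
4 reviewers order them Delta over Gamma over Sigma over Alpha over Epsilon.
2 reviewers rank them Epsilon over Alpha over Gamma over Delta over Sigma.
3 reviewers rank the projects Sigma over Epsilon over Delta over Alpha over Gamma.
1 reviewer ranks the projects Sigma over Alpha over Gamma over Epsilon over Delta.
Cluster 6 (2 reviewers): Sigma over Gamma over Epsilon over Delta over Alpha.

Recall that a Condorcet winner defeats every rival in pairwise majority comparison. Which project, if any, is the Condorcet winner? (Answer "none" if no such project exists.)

Head-to-head results (13 reviewers):
Alpha–Sigma: Sigma 11–2.
Alpha vs Gamma: Gamma, 7–6.
Alpha–Epsilon: Epsilon 8–5.
Alpha–Delta: Delta 10–3.
Sigma–Gamma: Gamma 7–6.
Sigma vs Epsilon: Sigma wins 10–3.
Sigma vs Delta: Delta, 7–6.
Gamma vs Epsilon: Gamma wins 8–5.
Gamma vs Delta: Delta wins 7–6.
Epsilon–Delta: Epsilon 9–4.
Each project drops at least one matchup (Alpha loses to Sigma; Sigma loses to Gamma; Gamma loses to Delta; Epsilon loses to Sigma; Delta loses to Epsilon); the cycle Sigma → Epsilon → Delta → Sigma rules out a Condorcet winner.

none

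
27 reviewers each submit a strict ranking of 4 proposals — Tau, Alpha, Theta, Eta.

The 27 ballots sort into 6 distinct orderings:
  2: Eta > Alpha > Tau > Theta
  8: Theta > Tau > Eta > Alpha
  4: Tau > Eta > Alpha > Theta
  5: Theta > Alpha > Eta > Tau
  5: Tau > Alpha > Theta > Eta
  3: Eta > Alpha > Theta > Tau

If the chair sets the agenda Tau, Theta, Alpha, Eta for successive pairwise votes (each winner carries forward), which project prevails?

Round 1: Tau vs Theta — 11–16, Theta advances.
Round 2: Theta vs Alpha — 13–14, Alpha advances.
Round 3: Alpha vs Eta — 10–17, Eta advances.
Eta survives the agenda.

Eta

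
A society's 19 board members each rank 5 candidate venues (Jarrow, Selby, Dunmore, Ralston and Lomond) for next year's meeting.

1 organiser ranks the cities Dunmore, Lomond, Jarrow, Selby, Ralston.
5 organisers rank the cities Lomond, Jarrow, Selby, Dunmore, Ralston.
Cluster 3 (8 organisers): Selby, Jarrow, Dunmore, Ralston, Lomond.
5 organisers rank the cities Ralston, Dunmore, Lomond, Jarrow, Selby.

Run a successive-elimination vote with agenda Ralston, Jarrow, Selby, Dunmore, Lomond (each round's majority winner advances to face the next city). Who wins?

Lomond

Round 1: Ralston vs Jarrow — 5–14, Jarrow advances.
Round 2: Jarrow vs Selby — 11–8, Jarrow advances.
Round 3: Jarrow vs Dunmore — 13–6, Jarrow advances.
Round 4: Jarrow vs Lomond — 8–11, Lomond advances.
Lomond survives the agenda.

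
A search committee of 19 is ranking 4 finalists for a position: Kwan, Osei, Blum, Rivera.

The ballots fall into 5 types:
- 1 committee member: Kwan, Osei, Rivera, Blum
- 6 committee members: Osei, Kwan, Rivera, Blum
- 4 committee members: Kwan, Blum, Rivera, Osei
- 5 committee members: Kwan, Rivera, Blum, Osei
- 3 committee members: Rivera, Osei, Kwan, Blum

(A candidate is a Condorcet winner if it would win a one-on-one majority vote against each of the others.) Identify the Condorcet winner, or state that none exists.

Kwan

Head-to-head results (19 committee members):
Kwan vs Osei: 1+4+5 = 10 for Kwan, 9 for Osei — Kwan by 10–9.
Kwan vs Blum: 19 to 0, Kwan.
Kwan vs Rivera: 1+6+4+5 = 16 for Kwan, 3 for Rivera — Kwan by 16–3.
Osei vs Blum: Osei preferred on 1+6+3 = 10 ballots; Osei wins 10–9.
Osei vs Rivera: Osei is ranked higher on 1+6 = 7 ballots, Rivera on 12. Rivera wins 12–7.
Blum vs Rivera: 4 for Blum, 15 for Rivera — Rivera by 15–4.
Kwan wins every pairwise contest, so Kwan is the Condorcet winner.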